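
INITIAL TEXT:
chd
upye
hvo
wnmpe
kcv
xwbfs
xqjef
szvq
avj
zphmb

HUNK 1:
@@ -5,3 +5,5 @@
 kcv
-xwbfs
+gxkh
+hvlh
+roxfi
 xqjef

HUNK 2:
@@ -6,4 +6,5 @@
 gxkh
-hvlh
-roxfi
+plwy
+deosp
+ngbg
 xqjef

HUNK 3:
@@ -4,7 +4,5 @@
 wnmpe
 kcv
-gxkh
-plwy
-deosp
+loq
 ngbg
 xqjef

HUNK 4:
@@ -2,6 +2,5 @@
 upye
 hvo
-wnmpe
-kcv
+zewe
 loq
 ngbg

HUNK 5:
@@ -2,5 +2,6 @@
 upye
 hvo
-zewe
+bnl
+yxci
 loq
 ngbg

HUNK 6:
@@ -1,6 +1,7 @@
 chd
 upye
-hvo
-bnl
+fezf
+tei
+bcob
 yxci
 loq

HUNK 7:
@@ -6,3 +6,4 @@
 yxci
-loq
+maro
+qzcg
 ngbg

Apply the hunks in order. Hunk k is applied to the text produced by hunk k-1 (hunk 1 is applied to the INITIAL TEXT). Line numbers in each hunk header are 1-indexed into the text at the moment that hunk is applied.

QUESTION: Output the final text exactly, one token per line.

Answer: chd
upye
fezf
tei
bcob
yxci
maro
qzcg
ngbg
xqjef
szvq
avj
zphmb

Derivation:
Hunk 1: at line 5 remove [xwbfs] add [gxkh,hvlh,roxfi] -> 12 lines: chd upye hvo wnmpe kcv gxkh hvlh roxfi xqjef szvq avj zphmb
Hunk 2: at line 6 remove [hvlh,roxfi] add [plwy,deosp,ngbg] -> 13 lines: chd upye hvo wnmpe kcv gxkh plwy deosp ngbg xqjef szvq avj zphmb
Hunk 3: at line 4 remove [gxkh,plwy,deosp] add [loq] -> 11 lines: chd upye hvo wnmpe kcv loq ngbg xqjef szvq avj zphmb
Hunk 4: at line 2 remove [wnmpe,kcv] add [zewe] -> 10 lines: chd upye hvo zewe loq ngbg xqjef szvq avj zphmb
Hunk 5: at line 2 remove [zewe] add [bnl,yxci] -> 11 lines: chd upye hvo bnl yxci loq ngbg xqjef szvq avj zphmb
Hunk 6: at line 1 remove [hvo,bnl] add [fezf,tei,bcob] -> 12 lines: chd upye fezf tei bcob yxci loq ngbg xqjef szvq avj zphmb
Hunk 7: at line 6 remove [loq] add [maro,qzcg] -> 13 lines: chd upye fezf tei bcob yxci maro qzcg ngbg xqjef szvq avj zphmb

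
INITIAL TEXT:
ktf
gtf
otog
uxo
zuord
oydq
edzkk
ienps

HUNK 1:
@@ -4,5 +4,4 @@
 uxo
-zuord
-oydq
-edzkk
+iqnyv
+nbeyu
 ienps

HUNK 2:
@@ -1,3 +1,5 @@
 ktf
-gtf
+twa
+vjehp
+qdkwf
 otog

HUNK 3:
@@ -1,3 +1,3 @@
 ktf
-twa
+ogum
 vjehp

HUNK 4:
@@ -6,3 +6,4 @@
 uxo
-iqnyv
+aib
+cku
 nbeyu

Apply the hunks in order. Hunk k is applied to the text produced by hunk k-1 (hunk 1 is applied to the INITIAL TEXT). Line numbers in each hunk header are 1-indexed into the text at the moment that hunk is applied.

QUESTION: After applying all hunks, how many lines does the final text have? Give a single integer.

Hunk 1: at line 4 remove [zuord,oydq,edzkk] add [iqnyv,nbeyu] -> 7 lines: ktf gtf otog uxo iqnyv nbeyu ienps
Hunk 2: at line 1 remove [gtf] add [twa,vjehp,qdkwf] -> 9 lines: ktf twa vjehp qdkwf otog uxo iqnyv nbeyu ienps
Hunk 3: at line 1 remove [twa] add [ogum] -> 9 lines: ktf ogum vjehp qdkwf otog uxo iqnyv nbeyu ienps
Hunk 4: at line 6 remove [iqnyv] add [aib,cku] -> 10 lines: ktf ogum vjehp qdkwf otog uxo aib cku nbeyu ienps
Final line count: 10

Answer: 10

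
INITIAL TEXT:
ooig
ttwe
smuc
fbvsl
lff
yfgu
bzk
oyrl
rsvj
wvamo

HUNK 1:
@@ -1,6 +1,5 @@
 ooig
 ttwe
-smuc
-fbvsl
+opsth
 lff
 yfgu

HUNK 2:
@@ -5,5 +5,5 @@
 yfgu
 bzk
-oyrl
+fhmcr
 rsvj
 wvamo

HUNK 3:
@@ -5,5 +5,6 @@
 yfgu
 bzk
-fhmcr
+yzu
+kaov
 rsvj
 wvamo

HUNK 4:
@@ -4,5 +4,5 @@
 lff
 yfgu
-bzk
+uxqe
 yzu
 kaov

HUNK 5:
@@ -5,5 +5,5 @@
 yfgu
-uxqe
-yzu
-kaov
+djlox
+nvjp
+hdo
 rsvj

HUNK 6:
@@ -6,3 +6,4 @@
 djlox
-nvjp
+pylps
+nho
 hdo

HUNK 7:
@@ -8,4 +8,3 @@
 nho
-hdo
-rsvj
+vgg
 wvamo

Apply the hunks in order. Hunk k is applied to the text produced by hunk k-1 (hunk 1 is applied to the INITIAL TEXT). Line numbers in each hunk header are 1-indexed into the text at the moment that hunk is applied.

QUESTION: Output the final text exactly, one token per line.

Answer: ooig
ttwe
opsth
lff
yfgu
djlox
pylps
nho
vgg
wvamo

Derivation:
Hunk 1: at line 1 remove [smuc,fbvsl] add [opsth] -> 9 lines: ooig ttwe opsth lff yfgu bzk oyrl rsvj wvamo
Hunk 2: at line 5 remove [oyrl] add [fhmcr] -> 9 lines: ooig ttwe opsth lff yfgu bzk fhmcr rsvj wvamo
Hunk 3: at line 5 remove [fhmcr] add [yzu,kaov] -> 10 lines: ooig ttwe opsth lff yfgu bzk yzu kaov rsvj wvamo
Hunk 4: at line 4 remove [bzk] add [uxqe] -> 10 lines: ooig ttwe opsth lff yfgu uxqe yzu kaov rsvj wvamo
Hunk 5: at line 5 remove [uxqe,yzu,kaov] add [djlox,nvjp,hdo] -> 10 lines: ooig ttwe opsth lff yfgu djlox nvjp hdo rsvj wvamo
Hunk 6: at line 6 remove [nvjp] add [pylps,nho] -> 11 lines: ooig ttwe opsth lff yfgu djlox pylps nho hdo rsvj wvamo
Hunk 7: at line 8 remove [hdo,rsvj] add [vgg] -> 10 lines: ooig ttwe opsth lff yfgu djlox pylps nho vgg wvamo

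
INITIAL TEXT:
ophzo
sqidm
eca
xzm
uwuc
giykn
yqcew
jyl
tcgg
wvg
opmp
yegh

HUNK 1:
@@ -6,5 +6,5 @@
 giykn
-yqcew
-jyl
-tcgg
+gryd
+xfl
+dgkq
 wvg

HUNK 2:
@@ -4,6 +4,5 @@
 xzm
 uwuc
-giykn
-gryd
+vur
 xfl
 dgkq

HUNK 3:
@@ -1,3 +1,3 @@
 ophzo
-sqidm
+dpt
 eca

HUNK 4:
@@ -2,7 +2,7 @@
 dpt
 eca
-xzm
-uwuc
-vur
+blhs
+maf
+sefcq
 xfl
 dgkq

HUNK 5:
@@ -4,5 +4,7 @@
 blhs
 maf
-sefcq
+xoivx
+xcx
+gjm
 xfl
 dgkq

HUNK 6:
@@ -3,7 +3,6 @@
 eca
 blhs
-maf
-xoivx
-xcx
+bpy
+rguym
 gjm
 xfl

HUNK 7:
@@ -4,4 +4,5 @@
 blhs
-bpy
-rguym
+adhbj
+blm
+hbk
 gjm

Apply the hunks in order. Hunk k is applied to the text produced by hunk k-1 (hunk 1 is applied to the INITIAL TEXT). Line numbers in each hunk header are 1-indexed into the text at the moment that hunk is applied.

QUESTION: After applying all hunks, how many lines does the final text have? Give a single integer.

Hunk 1: at line 6 remove [yqcew,jyl,tcgg] add [gryd,xfl,dgkq] -> 12 lines: ophzo sqidm eca xzm uwuc giykn gryd xfl dgkq wvg opmp yegh
Hunk 2: at line 4 remove [giykn,gryd] add [vur] -> 11 lines: ophzo sqidm eca xzm uwuc vur xfl dgkq wvg opmp yegh
Hunk 3: at line 1 remove [sqidm] add [dpt] -> 11 lines: ophzo dpt eca xzm uwuc vur xfl dgkq wvg opmp yegh
Hunk 4: at line 2 remove [xzm,uwuc,vur] add [blhs,maf,sefcq] -> 11 lines: ophzo dpt eca blhs maf sefcq xfl dgkq wvg opmp yegh
Hunk 5: at line 4 remove [sefcq] add [xoivx,xcx,gjm] -> 13 lines: ophzo dpt eca blhs maf xoivx xcx gjm xfl dgkq wvg opmp yegh
Hunk 6: at line 3 remove [maf,xoivx,xcx] add [bpy,rguym] -> 12 lines: ophzo dpt eca blhs bpy rguym gjm xfl dgkq wvg opmp yegh
Hunk 7: at line 4 remove [bpy,rguym] add [adhbj,blm,hbk] -> 13 lines: ophzo dpt eca blhs adhbj blm hbk gjm xfl dgkq wvg opmp yegh
Final line count: 13

Answer: 13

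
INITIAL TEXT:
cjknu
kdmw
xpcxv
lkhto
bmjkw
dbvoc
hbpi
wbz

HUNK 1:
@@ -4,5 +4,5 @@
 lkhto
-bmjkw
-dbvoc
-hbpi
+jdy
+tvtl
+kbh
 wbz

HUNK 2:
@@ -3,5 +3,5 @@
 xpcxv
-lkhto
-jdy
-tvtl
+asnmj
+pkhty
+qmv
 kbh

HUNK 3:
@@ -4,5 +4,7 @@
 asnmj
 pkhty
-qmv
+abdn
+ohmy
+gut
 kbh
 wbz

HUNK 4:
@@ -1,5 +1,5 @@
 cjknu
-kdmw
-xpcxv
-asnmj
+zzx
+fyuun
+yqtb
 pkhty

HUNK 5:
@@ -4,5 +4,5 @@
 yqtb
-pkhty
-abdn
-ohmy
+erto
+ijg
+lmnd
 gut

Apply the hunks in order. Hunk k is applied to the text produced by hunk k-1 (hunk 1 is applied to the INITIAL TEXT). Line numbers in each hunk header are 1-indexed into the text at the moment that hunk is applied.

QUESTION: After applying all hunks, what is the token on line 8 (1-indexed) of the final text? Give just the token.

Hunk 1: at line 4 remove [bmjkw,dbvoc,hbpi] add [jdy,tvtl,kbh] -> 8 lines: cjknu kdmw xpcxv lkhto jdy tvtl kbh wbz
Hunk 2: at line 3 remove [lkhto,jdy,tvtl] add [asnmj,pkhty,qmv] -> 8 lines: cjknu kdmw xpcxv asnmj pkhty qmv kbh wbz
Hunk 3: at line 4 remove [qmv] add [abdn,ohmy,gut] -> 10 lines: cjknu kdmw xpcxv asnmj pkhty abdn ohmy gut kbh wbz
Hunk 4: at line 1 remove [kdmw,xpcxv,asnmj] add [zzx,fyuun,yqtb] -> 10 lines: cjknu zzx fyuun yqtb pkhty abdn ohmy gut kbh wbz
Hunk 5: at line 4 remove [pkhty,abdn,ohmy] add [erto,ijg,lmnd] -> 10 lines: cjknu zzx fyuun yqtb erto ijg lmnd gut kbh wbz
Final line 8: gut

Answer: gut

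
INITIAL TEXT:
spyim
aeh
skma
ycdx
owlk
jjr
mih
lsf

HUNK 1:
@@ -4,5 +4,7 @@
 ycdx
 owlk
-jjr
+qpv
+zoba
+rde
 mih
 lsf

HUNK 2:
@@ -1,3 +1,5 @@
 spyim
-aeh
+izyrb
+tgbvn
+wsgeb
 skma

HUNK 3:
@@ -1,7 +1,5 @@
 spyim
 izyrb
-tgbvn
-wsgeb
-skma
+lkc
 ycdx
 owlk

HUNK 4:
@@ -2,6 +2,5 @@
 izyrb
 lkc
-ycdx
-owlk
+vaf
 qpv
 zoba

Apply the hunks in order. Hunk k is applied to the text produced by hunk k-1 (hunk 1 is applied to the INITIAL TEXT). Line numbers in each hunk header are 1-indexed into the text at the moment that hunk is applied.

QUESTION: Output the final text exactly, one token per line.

Hunk 1: at line 4 remove [jjr] add [qpv,zoba,rde] -> 10 lines: spyim aeh skma ycdx owlk qpv zoba rde mih lsf
Hunk 2: at line 1 remove [aeh] add [izyrb,tgbvn,wsgeb] -> 12 lines: spyim izyrb tgbvn wsgeb skma ycdx owlk qpv zoba rde mih lsf
Hunk 3: at line 1 remove [tgbvn,wsgeb,skma] add [lkc] -> 10 lines: spyim izyrb lkc ycdx owlk qpv zoba rde mih lsf
Hunk 4: at line 2 remove [ycdx,owlk] add [vaf] -> 9 lines: spyim izyrb lkc vaf qpv zoba rde mih lsf

Answer: spyim
izyrb
lkc
vaf
qpv
zoba
rde
mih
lsf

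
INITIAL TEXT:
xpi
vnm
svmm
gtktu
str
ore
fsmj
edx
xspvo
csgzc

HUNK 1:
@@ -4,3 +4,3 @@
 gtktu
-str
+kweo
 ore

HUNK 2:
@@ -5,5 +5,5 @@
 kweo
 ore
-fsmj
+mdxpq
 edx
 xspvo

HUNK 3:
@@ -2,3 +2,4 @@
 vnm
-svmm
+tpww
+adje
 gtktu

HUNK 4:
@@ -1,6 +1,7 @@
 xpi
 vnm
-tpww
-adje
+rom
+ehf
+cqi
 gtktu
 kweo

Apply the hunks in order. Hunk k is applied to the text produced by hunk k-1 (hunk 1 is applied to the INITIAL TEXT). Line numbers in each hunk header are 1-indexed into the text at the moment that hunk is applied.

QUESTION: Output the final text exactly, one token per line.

Hunk 1: at line 4 remove [str] add [kweo] -> 10 lines: xpi vnm svmm gtktu kweo ore fsmj edx xspvo csgzc
Hunk 2: at line 5 remove [fsmj] add [mdxpq] -> 10 lines: xpi vnm svmm gtktu kweo ore mdxpq edx xspvo csgzc
Hunk 3: at line 2 remove [svmm] add [tpww,adje] -> 11 lines: xpi vnm tpww adje gtktu kweo ore mdxpq edx xspvo csgzc
Hunk 4: at line 1 remove [tpww,adje] add [rom,ehf,cqi] -> 12 lines: xpi vnm rom ehf cqi gtktu kweo ore mdxpq edx xspvo csgzc

Answer: xpi
vnm
rom
ehf
cqi
gtktu
kweo
ore
mdxpq
edx
xspvo
csgzc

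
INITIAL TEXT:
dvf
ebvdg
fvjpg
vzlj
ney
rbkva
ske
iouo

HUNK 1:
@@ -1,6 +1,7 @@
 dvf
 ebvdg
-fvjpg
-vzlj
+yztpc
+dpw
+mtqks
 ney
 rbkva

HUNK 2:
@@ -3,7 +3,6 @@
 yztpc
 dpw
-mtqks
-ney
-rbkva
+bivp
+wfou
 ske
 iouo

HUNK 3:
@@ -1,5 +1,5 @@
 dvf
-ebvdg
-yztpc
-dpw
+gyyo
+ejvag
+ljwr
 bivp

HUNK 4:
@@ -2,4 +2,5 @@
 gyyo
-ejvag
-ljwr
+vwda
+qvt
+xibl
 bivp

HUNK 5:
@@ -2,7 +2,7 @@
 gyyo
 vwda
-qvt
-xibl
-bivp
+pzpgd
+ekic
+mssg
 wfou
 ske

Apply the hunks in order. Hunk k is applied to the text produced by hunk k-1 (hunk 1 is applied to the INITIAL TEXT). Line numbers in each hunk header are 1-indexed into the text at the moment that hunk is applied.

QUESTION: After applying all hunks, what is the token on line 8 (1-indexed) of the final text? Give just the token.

Answer: ske

Derivation:
Hunk 1: at line 1 remove [fvjpg,vzlj] add [yztpc,dpw,mtqks] -> 9 lines: dvf ebvdg yztpc dpw mtqks ney rbkva ske iouo
Hunk 2: at line 3 remove [mtqks,ney,rbkva] add [bivp,wfou] -> 8 lines: dvf ebvdg yztpc dpw bivp wfou ske iouo
Hunk 3: at line 1 remove [ebvdg,yztpc,dpw] add [gyyo,ejvag,ljwr] -> 8 lines: dvf gyyo ejvag ljwr bivp wfou ske iouo
Hunk 4: at line 2 remove [ejvag,ljwr] add [vwda,qvt,xibl] -> 9 lines: dvf gyyo vwda qvt xibl bivp wfou ske iouo
Hunk 5: at line 2 remove [qvt,xibl,bivp] add [pzpgd,ekic,mssg] -> 9 lines: dvf gyyo vwda pzpgd ekic mssg wfou ske iouo
Final line 8: ske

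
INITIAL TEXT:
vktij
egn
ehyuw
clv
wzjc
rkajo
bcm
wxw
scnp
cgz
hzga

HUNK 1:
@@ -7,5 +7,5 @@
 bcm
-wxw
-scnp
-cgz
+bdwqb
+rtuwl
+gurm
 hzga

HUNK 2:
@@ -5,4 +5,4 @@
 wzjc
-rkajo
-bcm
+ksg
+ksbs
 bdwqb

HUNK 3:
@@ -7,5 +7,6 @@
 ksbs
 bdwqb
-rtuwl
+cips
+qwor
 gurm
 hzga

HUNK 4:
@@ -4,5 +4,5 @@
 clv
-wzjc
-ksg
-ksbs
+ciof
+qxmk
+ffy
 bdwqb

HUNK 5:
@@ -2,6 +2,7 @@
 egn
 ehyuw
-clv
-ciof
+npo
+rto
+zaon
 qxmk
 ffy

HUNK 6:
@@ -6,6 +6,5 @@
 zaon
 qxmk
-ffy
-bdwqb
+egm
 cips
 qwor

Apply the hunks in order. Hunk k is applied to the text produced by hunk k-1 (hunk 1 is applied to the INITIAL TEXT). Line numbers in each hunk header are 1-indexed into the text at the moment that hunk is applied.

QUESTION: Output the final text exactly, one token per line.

Hunk 1: at line 7 remove [wxw,scnp,cgz] add [bdwqb,rtuwl,gurm] -> 11 lines: vktij egn ehyuw clv wzjc rkajo bcm bdwqb rtuwl gurm hzga
Hunk 2: at line 5 remove [rkajo,bcm] add [ksg,ksbs] -> 11 lines: vktij egn ehyuw clv wzjc ksg ksbs bdwqb rtuwl gurm hzga
Hunk 3: at line 7 remove [rtuwl] add [cips,qwor] -> 12 lines: vktij egn ehyuw clv wzjc ksg ksbs bdwqb cips qwor gurm hzga
Hunk 4: at line 4 remove [wzjc,ksg,ksbs] add [ciof,qxmk,ffy] -> 12 lines: vktij egn ehyuw clv ciof qxmk ffy bdwqb cips qwor gurm hzga
Hunk 5: at line 2 remove [clv,ciof] add [npo,rto,zaon] -> 13 lines: vktij egn ehyuw npo rto zaon qxmk ffy bdwqb cips qwor gurm hzga
Hunk 6: at line 6 remove [ffy,bdwqb] add [egm] -> 12 lines: vktij egn ehyuw npo rto zaon qxmk egm cips qwor gurm hzga

Answer: vktij
egn
ehyuw
npo
rto
zaon
qxmk
egm
cips
qwor
gurm
hzga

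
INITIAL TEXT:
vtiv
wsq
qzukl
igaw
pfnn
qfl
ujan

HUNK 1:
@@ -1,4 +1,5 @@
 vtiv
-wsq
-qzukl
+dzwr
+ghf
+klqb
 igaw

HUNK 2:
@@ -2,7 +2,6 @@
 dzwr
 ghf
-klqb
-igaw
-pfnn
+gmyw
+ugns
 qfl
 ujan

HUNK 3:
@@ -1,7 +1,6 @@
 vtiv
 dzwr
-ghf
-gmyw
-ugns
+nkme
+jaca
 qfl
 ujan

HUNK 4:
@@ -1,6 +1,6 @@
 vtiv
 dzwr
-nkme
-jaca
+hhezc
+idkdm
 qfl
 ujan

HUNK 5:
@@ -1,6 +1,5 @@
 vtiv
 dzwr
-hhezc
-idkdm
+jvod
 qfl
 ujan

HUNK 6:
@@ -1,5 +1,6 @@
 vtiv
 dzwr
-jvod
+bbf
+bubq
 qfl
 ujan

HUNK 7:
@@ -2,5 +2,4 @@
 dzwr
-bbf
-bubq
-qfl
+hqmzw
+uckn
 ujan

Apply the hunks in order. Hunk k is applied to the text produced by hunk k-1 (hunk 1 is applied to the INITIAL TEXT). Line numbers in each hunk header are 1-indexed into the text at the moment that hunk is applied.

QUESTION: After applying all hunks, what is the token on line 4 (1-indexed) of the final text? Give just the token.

Answer: uckn

Derivation:
Hunk 1: at line 1 remove [wsq,qzukl] add [dzwr,ghf,klqb] -> 8 lines: vtiv dzwr ghf klqb igaw pfnn qfl ujan
Hunk 2: at line 2 remove [klqb,igaw,pfnn] add [gmyw,ugns] -> 7 lines: vtiv dzwr ghf gmyw ugns qfl ujan
Hunk 3: at line 1 remove [ghf,gmyw,ugns] add [nkme,jaca] -> 6 lines: vtiv dzwr nkme jaca qfl ujan
Hunk 4: at line 1 remove [nkme,jaca] add [hhezc,idkdm] -> 6 lines: vtiv dzwr hhezc idkdm qfl ujan
Hunk 5: at line 1 remove [hhezc,idkdm] add [jvod] -> 5 lines: vtiv dzwr jvod qfl ujan
Hunk 6: at line 1 remove [jvod] add [bbf,bubq] -> 6 lines: vtiv dzwr bbf bubq qfl ujan
Hunk 7: at line 2 remove [bbf,bubq,qfl] add [hqmzw,uckn] -> 5 lines: vtiv dzwr hqmzw uckn ujan
Final line 4: uckn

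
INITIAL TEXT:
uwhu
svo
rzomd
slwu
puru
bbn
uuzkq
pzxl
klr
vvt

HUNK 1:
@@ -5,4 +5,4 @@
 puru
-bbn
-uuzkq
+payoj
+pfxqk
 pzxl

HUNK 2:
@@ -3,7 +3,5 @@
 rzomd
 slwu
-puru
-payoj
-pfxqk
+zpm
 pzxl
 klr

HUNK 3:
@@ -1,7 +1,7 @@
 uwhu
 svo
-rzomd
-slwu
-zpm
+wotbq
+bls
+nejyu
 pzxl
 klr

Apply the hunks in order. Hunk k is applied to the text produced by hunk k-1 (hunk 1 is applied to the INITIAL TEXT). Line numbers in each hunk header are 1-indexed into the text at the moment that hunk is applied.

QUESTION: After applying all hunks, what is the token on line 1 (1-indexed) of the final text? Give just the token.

Answer: uwhu

Derivation:
Hunk 1: at line 5 remove [bbn,uuzkq] add [payoj,pfxqk] -> 10 lines: uwhu svo rzomd slwu puru payoj pfxqk pzxl klr vvt
Hunk 2: at line 3 remove [puru,payoj,pfxqk] add [zpm] -> 8 lines: uwhu svo rzomd slwu zpm pzxl klr vvt
Hunk 3: at line 1 remove [rzomd,slwu,zpm] add [wotbq,bls,nejyu] -> 8 lines: uwhu svo wotbq bls nejyu pzxl klr vvt
Final line 1: uwhu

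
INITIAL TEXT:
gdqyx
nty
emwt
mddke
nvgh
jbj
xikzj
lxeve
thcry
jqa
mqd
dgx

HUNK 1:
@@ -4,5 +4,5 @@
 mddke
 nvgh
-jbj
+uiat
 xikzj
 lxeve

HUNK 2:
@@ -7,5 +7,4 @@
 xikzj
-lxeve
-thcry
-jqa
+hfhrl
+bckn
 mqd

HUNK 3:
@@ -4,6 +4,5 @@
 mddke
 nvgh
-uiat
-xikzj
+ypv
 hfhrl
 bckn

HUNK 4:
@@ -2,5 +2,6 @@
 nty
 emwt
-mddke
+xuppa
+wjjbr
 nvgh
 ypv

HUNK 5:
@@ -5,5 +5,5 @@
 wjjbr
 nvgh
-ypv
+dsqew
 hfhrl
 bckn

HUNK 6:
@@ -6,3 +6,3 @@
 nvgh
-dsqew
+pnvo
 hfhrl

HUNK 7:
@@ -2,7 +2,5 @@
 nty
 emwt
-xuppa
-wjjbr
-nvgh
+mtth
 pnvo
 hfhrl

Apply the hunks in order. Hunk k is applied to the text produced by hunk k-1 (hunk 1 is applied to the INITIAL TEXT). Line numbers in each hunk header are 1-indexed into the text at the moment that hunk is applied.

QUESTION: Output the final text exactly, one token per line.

Hunk 1: at line 4 remove [jbj] add [uiat] -> 12 lines: gdqyx nty emwt mddke nvgh uiat xikzj lxeve thcry jqa mqd dgx
Hunk 2: at line 7 remove [lxeve,thcry,jqa] add [hfhrl,bckn] -> 11 lines: gdqyx nty emwt mddke nvgh uiat xikzj hfhrl bckn mqd dgx
Hunk 3: at line 4 remove [uiat,xikzj] add [ypv] -> 10 lines: gdqyx nty emwt mddke nvgh ypv hfhrl bckn mqd dgx
Hunk 4: at line 2 remove [mddke] add [xuppa,wjjbr] -> 11 lines: gdqyx nty emwt xuppa wjjbr nvgh ypv hfhrl bckn mqd dgx
Hunk 5: at line 5 remove [ypv] add [dsqew] -> 11 lines: gdqyx nty emwt xuppa wjjbr nvgh dsqew hfhrl bckn mqd dgx
Hunk 6: at line 6 remove [dsqew] add [pnvo] -> 11 lines: gdqyx nty emwt xuppa wjjbr nvgh pnvo hfhrl bckn mqd dgx
Hunk 7: at line 2 remove [xuppa,wjjbr,nvgh] add [mtth] -> 9 lines: gdqyx nty emwt mtth pnvo hfhrl bckn mqd dgx

Answer: gdqyx
nty
emwt
mtth
pnvo
hfhrl
bckn
mqd
dgx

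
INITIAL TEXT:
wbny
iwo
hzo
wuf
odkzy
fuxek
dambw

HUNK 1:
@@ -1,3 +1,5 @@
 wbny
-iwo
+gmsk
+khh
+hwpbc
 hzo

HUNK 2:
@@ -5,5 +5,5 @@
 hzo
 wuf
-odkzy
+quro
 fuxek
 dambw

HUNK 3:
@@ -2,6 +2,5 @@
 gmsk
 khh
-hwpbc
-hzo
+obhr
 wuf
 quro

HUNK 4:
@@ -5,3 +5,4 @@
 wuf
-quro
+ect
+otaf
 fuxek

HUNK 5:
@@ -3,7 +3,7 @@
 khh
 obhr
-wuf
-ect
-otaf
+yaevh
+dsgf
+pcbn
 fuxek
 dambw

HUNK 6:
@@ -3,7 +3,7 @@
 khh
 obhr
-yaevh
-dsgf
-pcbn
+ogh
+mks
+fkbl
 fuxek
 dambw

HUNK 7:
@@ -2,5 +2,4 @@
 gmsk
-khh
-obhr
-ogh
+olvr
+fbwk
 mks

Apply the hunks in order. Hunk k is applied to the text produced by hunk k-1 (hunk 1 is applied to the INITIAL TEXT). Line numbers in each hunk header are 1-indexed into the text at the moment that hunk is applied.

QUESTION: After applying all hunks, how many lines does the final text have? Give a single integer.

Answer: 8

Derivation:
Hunk 1: at line 1 remove [iwo] add [gmsk,khh,hwpbc] -> 9 lines: wbny gmsk khh hwpbc hzo wuf odkzy fuxek dambw
Hunk 2: at line 5 remove [odkzy] add [quro] -> 9 lines: wbny gmsk khh hwpbc hzo wuf quro fuxek dambw
Hunk 3: at line 2 remove [hwpbc,hzo] add [obhr] -> 8 lines: wbny gmsk khh obhr wuf quro fuxek dambw
Hunk 4: at line 5 remove [quro] add [ect,otaf] -> 9 lines: wbny gmsk khh obhr wuf ect otaf fuxek dambw
Hunk 5: at line 3 remove [wuf,ect,otaf] add [yaevh,dsgf,pcbn] -> 9 lines: wbny gmsk khh obhr yaevh dsgf pcbn fuxek dambw
Hunk 6: at line 3 remove [yaevh,dsgf,pcbn] add [ogh,mks,fkbl] -> 9 lines: wbny gmsk khh obhr ogh mks fkbl fuxek dambw
Hunk 7: at line 2 remove [khh,obhr,ogh] add [olvr,fbwk] -> 8 lines: wbny gmsk olvr fbwk mks fkbl fuxek dambw
Final line count: 8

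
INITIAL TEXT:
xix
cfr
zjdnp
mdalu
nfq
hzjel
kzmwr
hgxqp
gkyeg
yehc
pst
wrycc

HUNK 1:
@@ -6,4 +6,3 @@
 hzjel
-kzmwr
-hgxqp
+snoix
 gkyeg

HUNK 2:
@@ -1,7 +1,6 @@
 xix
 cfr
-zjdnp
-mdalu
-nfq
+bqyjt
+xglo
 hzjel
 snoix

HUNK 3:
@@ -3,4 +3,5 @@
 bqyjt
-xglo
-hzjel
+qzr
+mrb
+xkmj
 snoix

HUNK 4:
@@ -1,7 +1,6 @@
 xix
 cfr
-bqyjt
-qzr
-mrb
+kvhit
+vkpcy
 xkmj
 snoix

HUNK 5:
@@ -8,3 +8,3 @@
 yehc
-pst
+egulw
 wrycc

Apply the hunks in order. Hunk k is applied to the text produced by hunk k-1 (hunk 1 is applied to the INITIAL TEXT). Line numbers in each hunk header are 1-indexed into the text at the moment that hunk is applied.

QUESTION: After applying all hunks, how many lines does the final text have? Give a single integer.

Answer: 10

Derivation:
Hunk 1: at line 6 remove [kzmwr,hgxqp] add [snoix] -> 11 lines: xix cfr zjdnp mdalu nfq hzjel snoix gkyeg yehc pst wrycc
Hunk 2: at line 1 remove [zjdnp,mdalu,nfq] add [bqyjt,xglo] -> 10 lines: xix cfr bqyjt xglo hzjel snoix gkyeg yehc pst wrycc
Hunk 3: at line 3 remove [xglo,hzjel] add [qzr,mrb,xkmj] -> 11 lines: xix cfr bqyjt qzr mrb xkmj snoix gkyeg yehc pst wrycc
Hunk 4: at line 1 remove [bqyjt,qzr,mrb] add [kvhit,vkpcy] -> 10 lines: xix cfr kvhit vkpcy xkmj snoix gkyeg yehc pst wrycc
Hunk 5: at line 8 remove [pst] add [egulw] -> 10 lines: xix cfr kvhit vkpcy xkmj snoix gkyeg yehc egulw wrycc
Final line count: 10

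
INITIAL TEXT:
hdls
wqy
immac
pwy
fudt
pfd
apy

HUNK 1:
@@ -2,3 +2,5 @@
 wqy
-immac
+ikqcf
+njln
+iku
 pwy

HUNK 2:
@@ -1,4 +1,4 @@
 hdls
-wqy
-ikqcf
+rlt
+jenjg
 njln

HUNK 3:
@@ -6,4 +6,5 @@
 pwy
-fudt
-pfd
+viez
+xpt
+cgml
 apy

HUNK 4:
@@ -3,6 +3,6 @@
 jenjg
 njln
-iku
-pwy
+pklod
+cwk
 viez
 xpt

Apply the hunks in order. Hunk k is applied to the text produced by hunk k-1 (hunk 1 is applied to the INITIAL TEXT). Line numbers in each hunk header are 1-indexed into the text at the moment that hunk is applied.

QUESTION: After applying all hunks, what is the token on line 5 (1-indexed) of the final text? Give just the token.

Hunk 1: at line 2 remove [immac] add [ikqcf,njln,iku] -> 9 lines: hdls wqy ikqcf njln iku pwy fudt pfd apy
Hunk 2: at line 1 remove [wqy,ikqcf] add [rlt,jenjg] -> 9 lines: hdls rlt jenjg njln iku pwy fudt pfd apy
Hunk 3: at line 6 remove [fudt,pfd] add [viez,xpt,cgml] -> 10 lines: hdls rlt jenjg njln iku pwy viez xpt cgml apy
Hunk 4: at line 3 remove [iku,pwy] add [pklod,cwk] -> 10 lines: hdls rlt jenjg njln pklod cwk viez xpt cgml apy
Final line 5: pklod

Answer: pklod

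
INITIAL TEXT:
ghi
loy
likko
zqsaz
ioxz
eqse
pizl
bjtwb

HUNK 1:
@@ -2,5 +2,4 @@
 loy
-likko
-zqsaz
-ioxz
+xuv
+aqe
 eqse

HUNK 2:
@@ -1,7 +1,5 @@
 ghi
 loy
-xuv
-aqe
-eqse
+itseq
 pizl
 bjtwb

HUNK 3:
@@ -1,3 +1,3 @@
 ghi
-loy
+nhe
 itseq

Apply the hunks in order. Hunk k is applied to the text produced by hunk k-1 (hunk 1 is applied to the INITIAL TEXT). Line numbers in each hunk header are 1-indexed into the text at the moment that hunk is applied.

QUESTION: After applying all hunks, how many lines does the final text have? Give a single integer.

Hunk 1: at line 2 remove [likko,zqsaz,ioxz] add [xuv,aqe] -> 7 lines: ghi loy xuv aqe eqse pizl bjtwb
Hunk 2: at line 1 remove [xuv,aqe,eqse] add [itseq] -> 5 lines: ghi loy itseq pizl bjtwb
Hunk 3: at line 1 remove [loy] add [nhe] -> 5 lines: ghi nhe itseq pizl bjtwb
Final line count: 5

Answer: 5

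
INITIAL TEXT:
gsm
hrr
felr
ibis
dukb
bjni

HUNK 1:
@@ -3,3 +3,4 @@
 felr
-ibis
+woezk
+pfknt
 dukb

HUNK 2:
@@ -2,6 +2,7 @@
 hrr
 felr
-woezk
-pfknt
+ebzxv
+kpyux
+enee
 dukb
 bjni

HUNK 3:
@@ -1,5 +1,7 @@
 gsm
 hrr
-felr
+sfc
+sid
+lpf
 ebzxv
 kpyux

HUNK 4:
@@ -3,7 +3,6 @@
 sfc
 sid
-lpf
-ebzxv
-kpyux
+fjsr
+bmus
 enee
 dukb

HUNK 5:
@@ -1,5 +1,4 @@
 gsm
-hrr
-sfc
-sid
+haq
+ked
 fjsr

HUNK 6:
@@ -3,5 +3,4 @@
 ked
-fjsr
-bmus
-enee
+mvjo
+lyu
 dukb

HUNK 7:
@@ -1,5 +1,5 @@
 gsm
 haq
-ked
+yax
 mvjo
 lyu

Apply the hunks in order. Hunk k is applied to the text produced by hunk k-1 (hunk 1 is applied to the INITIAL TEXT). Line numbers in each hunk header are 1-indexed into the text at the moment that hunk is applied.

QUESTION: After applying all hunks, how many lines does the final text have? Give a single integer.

Hunk 1: at line 3 remove [ibis] add [woezk,pfknt] -> 7 lines: gsm hrr felr woezk pfknt dukb bjni
Hunk 2: at line 2 remove [woezk,pfknt] add [ebzxv,kpyux,enee] -> 8 lines: gsm hrr felr ebzxv kpyux enee dukb bjni
Hunk 3: at line 1 remove [felr] add [sfc,sid,lpf] -> 10 lines: gsm hrr sfc sid lpf ebzxv kpyux enee dukb bjni
Hunk 4: at line 3 remove [lpf,ebzxv,kpyux] add [fjsr,bmus] -> 9 lines: gsm hrr sfc sid fjsr bmus enee dukb bjni
Hunk 5: at line 1 remove [hrr,sfc,sid] add [haq,ked] -> 8 lines: gsm haq ked fjsr bmus enee dukb bjni
Hunk 6: at line 3 remove [fjsr,bmus,enee] add [mvjo,lyu] -> 7 lines: gsm haq ked mvjo lyu dukb bjni
Hunk 7: at line 1 remove [ked] add [yax] -> 7 lines: gsm haq yax mvjo lyu dukb bjni
Final line count: 7

Answer: 7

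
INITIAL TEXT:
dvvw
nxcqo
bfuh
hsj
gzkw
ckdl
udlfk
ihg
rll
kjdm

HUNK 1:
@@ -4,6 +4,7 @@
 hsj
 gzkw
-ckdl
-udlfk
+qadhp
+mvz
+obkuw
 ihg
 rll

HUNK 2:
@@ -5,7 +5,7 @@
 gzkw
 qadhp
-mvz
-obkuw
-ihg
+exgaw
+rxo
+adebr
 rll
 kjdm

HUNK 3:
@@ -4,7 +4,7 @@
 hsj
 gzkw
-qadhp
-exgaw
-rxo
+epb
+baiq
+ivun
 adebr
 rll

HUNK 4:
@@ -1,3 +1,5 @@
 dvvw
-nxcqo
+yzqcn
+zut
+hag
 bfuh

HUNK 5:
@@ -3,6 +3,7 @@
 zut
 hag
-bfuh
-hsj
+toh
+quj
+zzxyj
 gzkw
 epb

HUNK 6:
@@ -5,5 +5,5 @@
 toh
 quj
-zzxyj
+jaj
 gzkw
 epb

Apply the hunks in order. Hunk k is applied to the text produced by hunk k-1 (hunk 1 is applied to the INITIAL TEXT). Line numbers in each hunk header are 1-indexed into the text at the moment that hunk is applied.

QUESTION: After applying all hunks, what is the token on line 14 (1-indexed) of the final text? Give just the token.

Hunk 1: at line 4 remove [ckdl,udlfk] add [qadhp,mvz,obkuw] -> 11 lines: dvvw nxcqo bfuh hsj gzkw qadhp mvz obkuw ihg rll kjdm
Hunk 2: at line 5 remove [mvz,obkuw,ihg] add [exgaw,rxo,adebr] -> 11 lines: dvvw nxcqo bfuh hsj gzkw qadhp exgaw rxo adebr rll kjdm
Hunk 3: at line 4 remove [qadhp,exgaw,rxo] add [epb,baiq,ivun] -> 11 lines: dvvw nxcqo bfuh hsj gzkw epb baiq ivun adebr rll kjdm
Hunk 4: at line 1 remove [nxcqo] add [yzqcn,zut,hag] -> 13 lines: dvvw yzqcn zut hag bfuh hsj gzkw epb baiq ivun adebr rll kjdm
Hunk 5: at line 3 remove [bfuh,hsj] add [toh,quj,zzxyj] -> 14 lines: dvvw yzqcn zut hag toh quj zzxyj gzkw epb baiq ivun adebr rll kjdm
Hunk 6: at line 5 remove [zzxyj] add [jaj] -> 14 lines: dvvw yzqcn zut hag toh quj jaj gzkw epb baiq ivun adebr rll kjdm
Final line 14: kjdm

Answer: kjdm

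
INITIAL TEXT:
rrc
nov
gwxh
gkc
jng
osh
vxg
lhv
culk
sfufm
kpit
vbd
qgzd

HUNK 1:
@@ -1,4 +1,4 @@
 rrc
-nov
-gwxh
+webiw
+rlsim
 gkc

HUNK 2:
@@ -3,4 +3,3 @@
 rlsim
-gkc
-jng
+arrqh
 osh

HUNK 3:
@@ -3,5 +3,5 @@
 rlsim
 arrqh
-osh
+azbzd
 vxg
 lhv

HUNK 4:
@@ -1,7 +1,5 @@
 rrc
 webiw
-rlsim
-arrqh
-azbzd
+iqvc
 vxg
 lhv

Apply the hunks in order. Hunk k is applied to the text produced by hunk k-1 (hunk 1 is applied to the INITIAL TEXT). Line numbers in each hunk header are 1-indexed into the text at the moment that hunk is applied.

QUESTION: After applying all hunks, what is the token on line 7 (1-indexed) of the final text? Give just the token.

Hunk 1: at line 1 remove [nov,gwxh] add [webiw,rlsim] -> 13 lines: rrc webiw rlsim gkc jng osh vxg lhv culk sfufm kpit vbd qgzd
Hunk 2: at line 3 remove [gkc,jng] add [arrqh] -> 12 lines: rrc webiw rlsim arrqh osh vxg lhv culk sfufm kpit vbd qgzd
Hunk 3: at line 3 remove [osh] add [azbzd] -> 12 lines: rrc webiw rlsim arrqh azbzd vxg lhv culk sfufm kpit vbd qgzd
Hunk 4: at line 1 remove [rlsim,arrqh,azbzd] add [iqvc] -> 10 lines: rrc webiw iqvc vxg lhv culk sfufm kpit vbd qgzd
Final line 7: sfufm

Answer: sfufm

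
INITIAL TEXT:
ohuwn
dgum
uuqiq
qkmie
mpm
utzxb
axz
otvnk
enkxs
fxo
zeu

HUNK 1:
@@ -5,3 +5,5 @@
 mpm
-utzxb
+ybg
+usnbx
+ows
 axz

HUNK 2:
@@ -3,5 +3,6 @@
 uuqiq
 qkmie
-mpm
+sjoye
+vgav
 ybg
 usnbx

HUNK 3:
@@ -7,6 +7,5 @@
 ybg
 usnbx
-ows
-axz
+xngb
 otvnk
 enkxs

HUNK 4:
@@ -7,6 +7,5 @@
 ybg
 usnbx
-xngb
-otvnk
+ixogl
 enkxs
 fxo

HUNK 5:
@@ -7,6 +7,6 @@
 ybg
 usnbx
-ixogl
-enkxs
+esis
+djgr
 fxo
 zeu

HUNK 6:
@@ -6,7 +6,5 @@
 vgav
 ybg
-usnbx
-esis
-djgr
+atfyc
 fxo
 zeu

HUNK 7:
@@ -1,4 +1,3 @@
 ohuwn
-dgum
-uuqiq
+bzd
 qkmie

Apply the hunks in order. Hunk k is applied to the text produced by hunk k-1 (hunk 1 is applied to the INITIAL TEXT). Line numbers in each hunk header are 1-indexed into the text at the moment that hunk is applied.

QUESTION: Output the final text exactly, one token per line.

Hunk 1: at line 5 remove [utzxb] add [ybg,usnbx,ows] -> 13 lines: ohuwn dgum uuqiq qkmie mpm ybg usnbx ows axz otvnk enkxs fxo zeu
Hunk 2: at line 3 remove [mpm] add [sjoye,vgav] -> 14 lines: ohuwn dgum uuqiq qkmie sjoye vgav ybg usnbx ows axz otvnk enkxs fxo zeu
Hunk 3: at line 7 remove [ows,axz] add [xngb] -> 13 lines: ohuwn dgum uuqiq qkmie sjoye vgav ybg usnbx xngb otvnk enkxs fxo zeu
Hunk 4: at line 7 remove [xngb,otvnk] add [ixogl] -> 12 lines: ohuwn dgum uuqiq qkmie sjoye vgav ybg usnbx ixogl enkxs fxo zeu
Hunk 5: at line 7 remove [ixogl,enkxs] add [esis,djgr] -> 12 lines: ohuwn dgum uuqiq qkmie sjoye vgav ybg usnbx esis djgr fxo zeu
Hunk 6: at line 6 remove [usnbx,esis,djgr] add [atfyc] -> 10 lines: ohuwn dgum uuqiq qkmie sjoye vgav ybg atfyc fxo zeu
Hunk 7: at line 1 remove [dgum,uuqiq] add [bzd] -> 9 lines: ohuwn bzd qkmie sjoye vgav ybg atfyc fxo zeu

Answer: ohuwn
bzd
qkmie
sjoye
vgav
ybg
atfyc
fxo
zeu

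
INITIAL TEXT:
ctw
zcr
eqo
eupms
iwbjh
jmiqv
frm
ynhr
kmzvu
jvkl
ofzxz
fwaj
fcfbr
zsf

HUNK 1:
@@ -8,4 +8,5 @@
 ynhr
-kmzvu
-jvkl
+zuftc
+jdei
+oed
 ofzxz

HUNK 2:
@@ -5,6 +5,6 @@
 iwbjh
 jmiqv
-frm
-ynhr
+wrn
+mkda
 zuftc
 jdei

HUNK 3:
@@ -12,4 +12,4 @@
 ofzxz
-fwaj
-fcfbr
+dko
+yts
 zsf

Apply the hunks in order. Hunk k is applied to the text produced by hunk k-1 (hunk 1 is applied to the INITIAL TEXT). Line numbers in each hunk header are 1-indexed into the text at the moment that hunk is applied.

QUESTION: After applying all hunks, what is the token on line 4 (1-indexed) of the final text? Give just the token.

Answer: eupms

Derivation:
Hunk 1: at line 8 remove [kmzvu,jvkl] add [zuftc,jdei,oed] -> 15 lines: ctw zcr eqo eupms iwbjh jmiqv frm ynhr zuftc jdei oed ofzxz fwaj fcfbr zsf
Hunk 2: at line 5 remove [frm,ynhr] add [wrn,mkda] -> 15 lines: ctw zcr eqo eupms iwbjh jmiqv wrn mkda zuftc jdei oed ofzxz fwaj fcfbr zsf
Hunk 3: at line 12 remove [fwaj,fcfbr] add [dko,yts] -> 15 lines: ctw zcr eqo eupms iwbjh jmiqv wrn mkda zuftc jdei oed ofzxz dko yts zsf
Final line 4: eupms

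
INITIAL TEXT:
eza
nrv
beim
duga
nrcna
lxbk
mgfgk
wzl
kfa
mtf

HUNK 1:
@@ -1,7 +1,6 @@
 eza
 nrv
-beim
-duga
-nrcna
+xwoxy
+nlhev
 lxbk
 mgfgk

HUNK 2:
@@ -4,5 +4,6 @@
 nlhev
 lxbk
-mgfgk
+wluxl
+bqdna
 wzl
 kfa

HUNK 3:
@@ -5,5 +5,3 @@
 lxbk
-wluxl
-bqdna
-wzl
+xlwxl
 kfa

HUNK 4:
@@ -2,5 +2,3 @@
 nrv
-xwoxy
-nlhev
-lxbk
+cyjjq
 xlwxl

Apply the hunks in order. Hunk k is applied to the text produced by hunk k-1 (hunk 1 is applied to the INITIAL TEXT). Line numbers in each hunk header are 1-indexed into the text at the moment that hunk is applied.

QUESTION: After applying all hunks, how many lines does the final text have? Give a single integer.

Answer: 6

Derivation:
Hunk 1: at line 1 remove [beim,duga,nrcna] add [xwoxy,nlhev] -> 9 lines: eza nrv xwoxy nlhev lxbk mgfgk wzl kfa mtf
Hunk 2: at line 4 remove [mgfgk] add [wluxl,bqdna] -> 10 lines: eza nrv xwoxy nlhev lxbk wluxl bqdna wzl kfa mtf
Hunk 3: at line 5 remove [wluxl,bqdna,wzl] add [xlwxl] -> 8 lines: eza nrv xwoxy nlhev lxbk xlwxl kfa mtf
Hunk 4: at line 2 remove [xwoxy,nlhev,lxbk] add [cyjjq] -> 6 lines: eza nrv cyjjq xlwxl kfa mtf
Final line count: 6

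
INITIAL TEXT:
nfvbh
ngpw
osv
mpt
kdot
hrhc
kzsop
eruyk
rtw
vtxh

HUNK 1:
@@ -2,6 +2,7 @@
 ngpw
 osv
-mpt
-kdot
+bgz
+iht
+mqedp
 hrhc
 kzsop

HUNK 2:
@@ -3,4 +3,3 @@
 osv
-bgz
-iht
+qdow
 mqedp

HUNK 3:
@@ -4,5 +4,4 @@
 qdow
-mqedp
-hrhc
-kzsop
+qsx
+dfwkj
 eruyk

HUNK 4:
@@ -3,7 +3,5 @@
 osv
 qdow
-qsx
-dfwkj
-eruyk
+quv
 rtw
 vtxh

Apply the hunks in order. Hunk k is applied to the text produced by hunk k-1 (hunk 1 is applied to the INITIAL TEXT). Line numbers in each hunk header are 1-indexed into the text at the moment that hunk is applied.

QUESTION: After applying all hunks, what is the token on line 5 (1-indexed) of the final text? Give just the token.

Hunk 1: at line 2 remove [mpt,kdot] add [bgz,iht,mqedp] -> 11 lines: nfvbh ngpw osv bgz iht mqedp hrhc kzsop eruyk rtw vtxh
Hunk 2: at line 3 remove [bgz,iht] add [qdow] -> 10 lines: nfvbh ngpw osv qdow mqedp hrhc kzsop eruyk rtw vtxh
Hunk 3: at line 4 remove [mqedp,hrhc,kzsop] add [qsx,dfwkj] -> 9 lines: nfvbh ngpw osv qdow qsx dfwkj eruyk rtw vtxh
Hunk 4: at line 3 remove [qsx,dfwkj,eruyk] add [quv] -> 7 lines: nfvbh ngpw osv qdow quv rtw vtxh
Final line 5: quv

Answer: quv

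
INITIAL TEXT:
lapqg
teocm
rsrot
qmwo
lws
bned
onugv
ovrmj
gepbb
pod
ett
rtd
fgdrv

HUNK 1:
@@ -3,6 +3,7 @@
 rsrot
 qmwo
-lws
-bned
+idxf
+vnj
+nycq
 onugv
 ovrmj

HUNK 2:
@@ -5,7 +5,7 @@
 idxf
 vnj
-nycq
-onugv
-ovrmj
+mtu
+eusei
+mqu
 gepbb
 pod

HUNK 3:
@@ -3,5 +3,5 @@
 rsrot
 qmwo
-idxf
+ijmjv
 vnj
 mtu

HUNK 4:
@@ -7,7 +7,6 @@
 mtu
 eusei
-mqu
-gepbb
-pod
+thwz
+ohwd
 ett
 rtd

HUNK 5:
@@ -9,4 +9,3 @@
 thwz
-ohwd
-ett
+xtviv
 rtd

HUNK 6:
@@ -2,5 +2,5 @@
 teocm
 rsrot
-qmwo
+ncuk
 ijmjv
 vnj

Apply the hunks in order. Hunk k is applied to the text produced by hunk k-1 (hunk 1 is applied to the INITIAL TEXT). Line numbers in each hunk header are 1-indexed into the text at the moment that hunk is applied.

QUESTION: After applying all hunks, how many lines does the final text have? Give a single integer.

Hunk 1: at line 3 remove [lws,bned] add [idxf,vnj,nycq] -> 14 lines: lapqg teocm rsrot qmwo idxf vnj nycq onugv ovrmj gepbb pod ett rtd fgdrv
Hunk 2: at line 5 remove [nycq,onugv,ovrmj] add [mtu,eusei,mqu] -> 14 lines: lapqg teocm rsrot qmwo idxf vnj mtu eusei mqu gepbb pod ett rtd fgdrv
Hunk 3: at line 3 remove [idxf] add [ijmjv] -> 14 lines: lapqg teocm rsrot qmwo ijmjv vnj mtu eusei mqu gepbb pod ett rtd fgdrv
Hunk 4: at line 7 remove [mqu,gepbb,pod] add [thwz,ohwd] -> 13 lines: lapqg teocm rsrot qmwo ijmjv vnj mtu eusei thwz ohwd ett rtd fgdrv
Hunk 5: at line 9 remove [ohwd,ett] add [xtviv] -> 12 lines: lapqg teocm rsrot qmwo ijmjv vnj mtu eusei thwz xtviv rtd fgdrv
Hunk 6: at line 2 remove [qmwo] add [ncuk] -> 12 lines: lapqg teocm rsrot ncuk ijmjv vnj mtu eusei thwz xtviv rtd fgdrv
Final line count: 12

Answer: 12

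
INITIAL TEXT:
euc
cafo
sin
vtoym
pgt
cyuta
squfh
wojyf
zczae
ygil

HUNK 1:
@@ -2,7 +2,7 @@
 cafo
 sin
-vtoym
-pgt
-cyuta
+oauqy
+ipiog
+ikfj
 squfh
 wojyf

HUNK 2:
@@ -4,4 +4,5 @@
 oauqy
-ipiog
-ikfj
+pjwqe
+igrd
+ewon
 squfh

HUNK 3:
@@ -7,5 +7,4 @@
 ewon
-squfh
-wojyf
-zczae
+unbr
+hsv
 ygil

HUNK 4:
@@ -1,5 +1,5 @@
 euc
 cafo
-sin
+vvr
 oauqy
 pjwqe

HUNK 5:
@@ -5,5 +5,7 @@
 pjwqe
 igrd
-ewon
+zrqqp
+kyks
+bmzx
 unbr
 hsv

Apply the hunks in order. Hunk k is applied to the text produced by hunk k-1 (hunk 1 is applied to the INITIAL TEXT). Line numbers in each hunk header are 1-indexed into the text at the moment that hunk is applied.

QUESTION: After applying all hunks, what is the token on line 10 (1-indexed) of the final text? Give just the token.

Hunk 1: at line 2 remove [vtoym,pgt,cyuta] add [oauqy,ipiog,ikfj] -> 10 lines: euc cafo sin oauqy ipiog ikfj squfh wojyf zczae ygil
Hunk 2: at line 4 remove [ipiog,ikfj] add [pjwqe,igrd,ewon] -> 11 lines: euc cafo sin oauqy pjwqe igrd ewon squfh wojyf zczae ygil
Hunk 3: at line 7 remove [squfh,wojyf,zczae] add [unbr,hsv] -> 10 lines: euc cafo sin oauqy pjwqe igrd ewon unbr hsv ygil
Hunk 4: at line 1 remove [sin] add [vvr] -> 10 lines: euc cafo vvr oauqy pjwqe igrd ewon unbr hsv ygil
Hunk 5: at line 5 remove [ewon] add [zrqqp,kyks,bmzx] -> 12 lines: euc cafo vvr oauqy pjwqe igrd zrqqp kyks bmzx unbr hsv ygil
Final line 10: unbr

Answer: unbr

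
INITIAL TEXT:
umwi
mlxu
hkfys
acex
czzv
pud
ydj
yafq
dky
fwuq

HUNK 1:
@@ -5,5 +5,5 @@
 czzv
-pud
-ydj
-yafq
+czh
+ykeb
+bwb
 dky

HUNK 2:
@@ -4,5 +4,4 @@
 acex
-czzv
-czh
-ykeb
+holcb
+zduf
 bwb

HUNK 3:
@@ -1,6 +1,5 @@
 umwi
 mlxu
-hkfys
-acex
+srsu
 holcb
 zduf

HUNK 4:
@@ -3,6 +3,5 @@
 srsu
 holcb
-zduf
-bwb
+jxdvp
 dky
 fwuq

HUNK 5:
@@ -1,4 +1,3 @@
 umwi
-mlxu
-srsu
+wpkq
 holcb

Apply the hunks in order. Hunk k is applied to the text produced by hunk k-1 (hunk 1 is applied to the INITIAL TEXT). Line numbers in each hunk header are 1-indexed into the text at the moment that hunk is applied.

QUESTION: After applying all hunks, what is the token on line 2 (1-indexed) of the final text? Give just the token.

Answer: wpkq

Derivation:
Hunk 1: at line 5 remove [pud,ydj,yafq] add [czh,ykeb,bwb] -> 10 lines: umwi mlxu hkfys acex czzv czh ykeb bwb dky fwuq
Hunk 2: at line 4 remove [czzv,czh,ykeb] add [holcb,zduf] -> 9 lines: umwi mlxu hkfys acex holcb zduf bwb dky fwuq
Hunk 3: at line 1 remove [hkfys,acex] add [srsu] -> 8 lines: umwi mlxu srsu holcb zduf bwb dky fwuq
Hunk 4: at line 3 remove [zduf,bwb] add [jxdvp] -> 7 lines: umwi mlxu srsu holcb jxdvp dky fwuq
Hunk 5: at line 1 remove [mlxu,srsu] add [wpkq] -> 6 lines: umwi wpkq holcb jxdvp dky fwuq
Final line 2: wpkq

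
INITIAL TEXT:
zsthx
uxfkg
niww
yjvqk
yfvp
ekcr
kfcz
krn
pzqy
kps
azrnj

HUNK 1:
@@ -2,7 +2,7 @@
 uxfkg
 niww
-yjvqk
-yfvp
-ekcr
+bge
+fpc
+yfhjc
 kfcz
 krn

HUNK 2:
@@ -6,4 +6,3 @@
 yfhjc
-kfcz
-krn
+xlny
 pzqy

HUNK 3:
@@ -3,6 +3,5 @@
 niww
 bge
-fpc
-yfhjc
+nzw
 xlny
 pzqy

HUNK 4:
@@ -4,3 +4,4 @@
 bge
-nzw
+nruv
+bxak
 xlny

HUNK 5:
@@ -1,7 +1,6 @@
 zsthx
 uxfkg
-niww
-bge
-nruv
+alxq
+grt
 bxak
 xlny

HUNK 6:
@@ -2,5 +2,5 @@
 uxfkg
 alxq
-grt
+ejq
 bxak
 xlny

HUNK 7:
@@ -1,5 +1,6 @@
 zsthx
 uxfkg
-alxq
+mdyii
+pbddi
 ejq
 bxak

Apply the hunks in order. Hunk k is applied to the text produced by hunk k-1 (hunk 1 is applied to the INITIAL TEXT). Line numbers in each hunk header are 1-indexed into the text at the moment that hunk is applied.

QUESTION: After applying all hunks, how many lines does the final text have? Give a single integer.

Answer: 10

Derivation:
Hunk 1: at line 2 remove [yjvqk,yfvp,ekcr] add [bge,fpc,yfhjc] -> 11 lines: zsthx uxfkg niww bge fpc yfhjc kfcz krn pzqy kps azrnj
Hunk 2: at line 6 remove [kfcz,krn] add [xlny] -> 10 lines: zsthx uxfkg niww bge fpc yfhjc xlny pzqy kps azrnj
Hunk 3: at line 3 remove [fpc,yfhjc] add [nzw] -> 9 lines: zsthx uxfkg niww bge nzw xlny pzqy kps azrnj
Hunk 4: at line 4 remove [nzw] add [nruv,bxak] -> 10 lines: zsthx uxfkg niww bge nruv bxak xlny pzqy kps azrnj
Hunk 5: at line 1 remove [niww,bge,nruv] add [alxq,grt] -> 9 lines: zsthx uxfkg alxq grt bxak xlny pzqy kps azrnj
Hunk 6: at line 2 remove [grt] add [ejq] -> 9 lines: zsthx uxfkg alxq ejq bxak xlny pzqy kps azrnj
Hunk 7: at line 1 remove [alxq] add [mdyii,pbddi] -> 10 lines: zsthx uxfkg mdyii pbddi ejq bxak xlny pzqy kps azrnj
Final line count: 10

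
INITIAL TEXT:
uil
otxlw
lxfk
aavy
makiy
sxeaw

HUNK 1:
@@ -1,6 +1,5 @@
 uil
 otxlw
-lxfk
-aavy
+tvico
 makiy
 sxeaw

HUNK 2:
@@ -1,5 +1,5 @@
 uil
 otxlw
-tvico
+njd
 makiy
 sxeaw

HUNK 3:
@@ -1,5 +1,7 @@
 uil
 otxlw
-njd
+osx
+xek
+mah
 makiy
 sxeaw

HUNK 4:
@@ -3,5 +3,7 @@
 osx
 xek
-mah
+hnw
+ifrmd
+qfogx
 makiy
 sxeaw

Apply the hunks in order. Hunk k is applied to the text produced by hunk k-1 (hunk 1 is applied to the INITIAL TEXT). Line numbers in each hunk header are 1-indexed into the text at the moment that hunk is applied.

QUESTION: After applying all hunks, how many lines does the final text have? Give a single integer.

Answer: 9

Derivation:
Hunk 1: at line 1 remove [lxfk,aavy] add [tvico] -> 5 lines: uil otxlw tvico makiy sxeaw
Hunk 2: at line 1 remove [tvico] add [njd] -> 5 lines: uil otxlw njd makiy sxeaw
Hunk 3: at line 1 remove [njd] add [osx,xek,mah] -> 7 lines: uil otxlw osx xek mah makiy sxeaw
Hunk 4: at line 3 remove [mah] add [hnw,ifrmd,qfogx] -> 9 lines: uil otxlw osx xek hnw ifrmd qfogx makiy sxeaw
Final line count: 9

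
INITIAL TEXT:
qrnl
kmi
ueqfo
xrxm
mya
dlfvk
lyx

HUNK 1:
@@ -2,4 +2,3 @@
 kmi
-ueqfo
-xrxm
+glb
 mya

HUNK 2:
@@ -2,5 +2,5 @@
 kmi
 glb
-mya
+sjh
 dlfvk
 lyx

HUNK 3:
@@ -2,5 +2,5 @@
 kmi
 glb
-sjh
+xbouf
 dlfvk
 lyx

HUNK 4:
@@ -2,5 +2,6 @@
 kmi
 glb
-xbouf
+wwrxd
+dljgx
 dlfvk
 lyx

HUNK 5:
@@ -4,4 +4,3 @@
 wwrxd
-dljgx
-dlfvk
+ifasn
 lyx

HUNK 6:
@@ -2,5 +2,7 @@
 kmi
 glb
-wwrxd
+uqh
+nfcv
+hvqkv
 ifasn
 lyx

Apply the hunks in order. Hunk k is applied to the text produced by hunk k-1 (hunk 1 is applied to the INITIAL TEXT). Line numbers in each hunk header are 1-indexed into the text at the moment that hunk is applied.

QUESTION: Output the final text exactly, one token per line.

Hunk 1: at line 2 remove [ueqfo,xrxm] add [glb] -> 6 lines: qrnl kmi glb mya dlfvk lyx
Hunk 2: at line 2 remove [mya] add [sjh] -> 6 lines: qrnl kmi glb sjh dlfvk lyx
Hunk 3: at line 2 remove [sjh] add [xbouf] -> 6 lines: qrnl kmi glb xbouf dlfvk lyx
Hunk 4: at line 2 remove [xbouf] add [wwrxd,dljgx] -> 7 lines: qrnl kmi glb wwrxd dljgx dlfvk lyx
Hunk 5: at line 4 remove [dljgx,dlfvk] add [ifasn] -> 6 lines: qrnl kmi glb wwrxd ifasn lyx
Hunk 6: at line 2 remove [wwrxd] add [uqh,nfcv,hvqkv] -> 8 lines: qrnl kmi glb uqh nfcv hvqkv ifasn lyx

Answer: qrnl
kmi
glb
uqh
nfcv
hvqkv
ifasn
lyx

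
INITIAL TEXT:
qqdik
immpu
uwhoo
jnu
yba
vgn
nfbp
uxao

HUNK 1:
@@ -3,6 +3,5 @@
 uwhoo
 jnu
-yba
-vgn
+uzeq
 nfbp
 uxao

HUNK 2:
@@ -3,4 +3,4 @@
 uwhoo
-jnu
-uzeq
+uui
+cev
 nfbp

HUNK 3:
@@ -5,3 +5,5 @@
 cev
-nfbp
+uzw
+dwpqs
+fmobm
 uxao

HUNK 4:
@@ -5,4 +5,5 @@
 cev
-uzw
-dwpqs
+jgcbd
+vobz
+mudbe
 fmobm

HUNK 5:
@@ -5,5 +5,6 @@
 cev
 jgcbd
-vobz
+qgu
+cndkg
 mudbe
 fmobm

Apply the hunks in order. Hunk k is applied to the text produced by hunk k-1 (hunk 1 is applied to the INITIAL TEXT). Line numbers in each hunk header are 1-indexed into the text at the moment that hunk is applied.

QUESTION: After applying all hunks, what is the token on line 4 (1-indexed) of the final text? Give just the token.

Hunk 1: at line 3 remove [yba,vgn] add [uzeq] -> 7 lines: qqdik immpu uwhoo jnu uzeq nfbp uxao
Hunk 2: at line 3 remove [jnu,uzeq] add [uui,cev] -> 7 lines: qqdik immpu uwhoo uui cev nfbp uxao
Hunk 3: at line 5 remove [nfbp] add [uzw,dwpqs,fmobm] -> 9 lines: qqdik immpu uwhoo uui cev uzw dwpqs fmobm uxao
Hunk 4: at line 5 remove [uzw,dwpqs] add [jgcbd,vobz,mudbe] -> 10 lines: qqdik immpu uwhoo uui cev jgcbd vobz mudbe fmobm uxao
Hunk 5: at line 5 remove [vobz] add [qgu,cndkg] -> 11 lines: qqdik immpu uwhoo uui cev jgcbd qgu cndkg mudbe fmobm uxao
Final line 4: uui

Answer: uui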